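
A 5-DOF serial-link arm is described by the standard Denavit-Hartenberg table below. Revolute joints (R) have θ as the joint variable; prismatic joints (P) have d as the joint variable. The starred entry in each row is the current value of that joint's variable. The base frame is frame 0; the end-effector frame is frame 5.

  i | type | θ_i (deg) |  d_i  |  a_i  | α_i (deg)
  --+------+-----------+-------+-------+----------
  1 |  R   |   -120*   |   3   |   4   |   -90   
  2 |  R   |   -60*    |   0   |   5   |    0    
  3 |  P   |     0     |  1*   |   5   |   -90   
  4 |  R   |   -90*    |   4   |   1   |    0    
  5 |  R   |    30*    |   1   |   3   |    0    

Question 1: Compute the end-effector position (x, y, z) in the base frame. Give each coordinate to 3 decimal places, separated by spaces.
after link 1: o_1 = (-2.0000, -3.4641, 3.0000)
after link 2: o_2 = (-3.2500, -5.6292, 7.3301)
after link 3: o_3 = (-3.6340, -8.2942, 11.6603)
after link 4: o_4 = (-4.5000, -11.7942, 9.6603)
after link 5: o_5 = (-3.0580, -14.4928, 10.4593)

-3.058 -14.493 10.459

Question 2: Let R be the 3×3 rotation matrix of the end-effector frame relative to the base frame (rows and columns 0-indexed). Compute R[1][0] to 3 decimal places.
-0.650

End-effector x-axis (col 0 of R) = (0.6250,-0.6495,0.4330)
R[1][0] = -0.6495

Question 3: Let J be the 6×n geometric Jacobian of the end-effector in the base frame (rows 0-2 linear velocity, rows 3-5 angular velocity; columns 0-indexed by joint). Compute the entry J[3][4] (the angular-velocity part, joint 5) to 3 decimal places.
axis z_4 = (-0.4330,-0.7500,-0.5000); lever o_n−o_4 = (1.4420,-2.6986,0.7990)
cross product → J_v[:, 4] = (-1.9486,-0.3750,2.2500)
J_ω[:, 4] = z_4
entry J[3][4] = -0.4330

-0.433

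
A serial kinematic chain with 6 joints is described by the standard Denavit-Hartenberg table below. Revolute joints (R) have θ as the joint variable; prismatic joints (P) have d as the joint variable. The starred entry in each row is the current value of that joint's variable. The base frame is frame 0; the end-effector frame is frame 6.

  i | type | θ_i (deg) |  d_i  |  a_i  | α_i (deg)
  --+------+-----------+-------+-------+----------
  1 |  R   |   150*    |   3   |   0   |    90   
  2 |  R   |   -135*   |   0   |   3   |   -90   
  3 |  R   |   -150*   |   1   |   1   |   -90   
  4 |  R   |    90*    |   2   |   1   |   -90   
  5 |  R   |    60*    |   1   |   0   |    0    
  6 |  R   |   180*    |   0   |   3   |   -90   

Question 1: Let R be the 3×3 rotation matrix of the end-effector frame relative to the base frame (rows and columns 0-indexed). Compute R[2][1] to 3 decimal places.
0.612

End-effector y-axis (col 1 of R) = (-0.2803,0.7392,0.6124)
R[2][1] = 0.6124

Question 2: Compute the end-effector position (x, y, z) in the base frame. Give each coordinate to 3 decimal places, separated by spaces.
after link 1: o_1 = (0.0000, 0.0000, 3.0000)
after link 2: o_2 = (1.8371, -1.0607, 0.8787)
after link 3: o_3 = (0.9444, 0.0321, 0.7839)
after link 4: o_4 = (3.0352, 0.8250, 0.7839)
after link 5: o_5 = (3.3155, 0.0858, 0.1716)
after link 6: o_6 = (4.3175, 2.1054, -1.8076)

4.317 2.105 -1.808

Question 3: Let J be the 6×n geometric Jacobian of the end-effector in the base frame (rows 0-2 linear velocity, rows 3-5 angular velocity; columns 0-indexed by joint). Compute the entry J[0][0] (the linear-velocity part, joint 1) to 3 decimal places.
axis z_0 = ẑ; lever o_n−o_0 = (4.3175,2.1054,-1.8076)
cross product → J_v[:, 0] = (-2.1054,4.3175,0.0000)
J_ω[:, 0] = z_0
entry J[0][0] = -2.1054

-2.105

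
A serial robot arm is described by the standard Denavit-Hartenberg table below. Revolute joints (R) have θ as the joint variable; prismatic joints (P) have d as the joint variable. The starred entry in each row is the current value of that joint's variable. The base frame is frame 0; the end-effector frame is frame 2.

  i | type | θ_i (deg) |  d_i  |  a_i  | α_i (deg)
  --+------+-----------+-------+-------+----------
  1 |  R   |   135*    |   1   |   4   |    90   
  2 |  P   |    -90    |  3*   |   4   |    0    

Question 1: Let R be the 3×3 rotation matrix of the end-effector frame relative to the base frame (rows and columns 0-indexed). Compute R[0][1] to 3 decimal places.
End-effector y-axis (col 1 of R) = (-0.7071,0.7071,0.0000)
R[0][1] = -0.7071

-0.707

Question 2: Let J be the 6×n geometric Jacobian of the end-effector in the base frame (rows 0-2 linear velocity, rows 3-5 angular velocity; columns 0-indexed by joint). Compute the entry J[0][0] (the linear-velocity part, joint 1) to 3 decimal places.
-4.950

axis z_0 = ẑ; lever o_n−o_0 = (-0.7071,4.9497,-3.0000)
cross product → J_v[:, 0] = (-4.9497,-0.7071,0.0000)
J_ω[:, 0] = z_0
entry J[0][0] = -4.9497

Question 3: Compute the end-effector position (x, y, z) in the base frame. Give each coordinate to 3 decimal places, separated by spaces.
-0.707 4.950 -3.000

after link 1: o_1 = (-2.8284, 2.8284, 1.0000)
after link 2: o_2 = (-0.7071, 4.9497, -3.0000)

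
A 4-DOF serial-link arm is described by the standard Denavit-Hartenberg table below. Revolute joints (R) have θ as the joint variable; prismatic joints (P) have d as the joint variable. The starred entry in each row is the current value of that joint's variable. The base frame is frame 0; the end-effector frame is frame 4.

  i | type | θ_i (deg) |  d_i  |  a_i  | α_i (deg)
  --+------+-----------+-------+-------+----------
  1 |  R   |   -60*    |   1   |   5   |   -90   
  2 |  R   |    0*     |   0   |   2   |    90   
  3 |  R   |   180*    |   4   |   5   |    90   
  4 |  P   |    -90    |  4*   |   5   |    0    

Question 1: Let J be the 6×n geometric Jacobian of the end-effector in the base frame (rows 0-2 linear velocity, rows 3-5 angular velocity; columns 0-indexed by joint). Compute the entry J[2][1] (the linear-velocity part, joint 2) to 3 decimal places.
3.000

axis z_1 = (0.8660,0.5000,0.0000); lever o_n−o_1 = (1.9641,4.5981,-1.0000)
cross product → J_v[:, 1] = (-0.5000,0.8660,3.0000)
J_ω[:, 1] = z_1
entry J[2][1] = 3.0000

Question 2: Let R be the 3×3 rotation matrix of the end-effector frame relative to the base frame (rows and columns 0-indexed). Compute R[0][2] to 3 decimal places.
End-effector z-axis (col 2 of R) = (0.8660,0.5000,0.0000)
R[0][2] = 0.8660

0.866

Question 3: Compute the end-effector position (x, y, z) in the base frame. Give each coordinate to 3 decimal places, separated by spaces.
after link 1: o_1 = (2.5000, -4.3301, 1.0000)
after link 2: o_2 = (3.5000, -6.0622, 1.0000)
after link 3: o_3 = (1.0000, -1.7321, 5.0000)
after link 4: o_4 = (4.4641, 0.2679, 0.0000)

4.464 0.268 0.000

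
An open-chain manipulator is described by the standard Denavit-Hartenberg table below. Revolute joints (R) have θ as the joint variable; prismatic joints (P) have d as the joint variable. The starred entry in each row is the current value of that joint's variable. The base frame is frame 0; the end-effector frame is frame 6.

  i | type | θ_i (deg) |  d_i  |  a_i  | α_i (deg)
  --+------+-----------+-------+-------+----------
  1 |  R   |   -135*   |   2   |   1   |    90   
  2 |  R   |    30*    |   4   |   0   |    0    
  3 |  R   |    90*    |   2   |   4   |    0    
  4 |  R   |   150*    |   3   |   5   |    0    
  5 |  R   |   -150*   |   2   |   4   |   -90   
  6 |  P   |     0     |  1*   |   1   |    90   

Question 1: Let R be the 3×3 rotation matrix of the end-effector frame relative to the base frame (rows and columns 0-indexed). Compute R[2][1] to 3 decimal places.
End-effector y-axis (col 1 of R) = (0.6124,0.6124,-0.5000)
R[2][1] = -0.5000

-0.500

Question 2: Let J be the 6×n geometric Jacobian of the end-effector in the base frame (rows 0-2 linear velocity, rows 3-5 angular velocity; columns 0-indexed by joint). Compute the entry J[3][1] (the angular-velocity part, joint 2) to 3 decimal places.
-0.707

axis z_1 = (-0.7071,0.7071,0.0000); lever o_n−o_1 = (-3.9838,11.5725,2.2942)
cross product → J_v[:, 1] = (1.6223,1.6223,-5.3660)
J_ω[:, 1] = z_1
entry J[3][1] = -0.7071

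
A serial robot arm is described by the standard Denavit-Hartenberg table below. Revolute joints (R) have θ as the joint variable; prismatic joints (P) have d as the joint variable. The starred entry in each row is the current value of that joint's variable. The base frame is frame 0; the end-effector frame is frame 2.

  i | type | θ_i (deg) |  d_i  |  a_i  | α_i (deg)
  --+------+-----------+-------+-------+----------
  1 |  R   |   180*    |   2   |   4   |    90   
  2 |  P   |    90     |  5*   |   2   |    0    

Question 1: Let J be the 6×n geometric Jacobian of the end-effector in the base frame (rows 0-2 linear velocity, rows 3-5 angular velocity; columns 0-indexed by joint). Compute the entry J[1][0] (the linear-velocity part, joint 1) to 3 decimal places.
axis z_0 = ẑ; lever o_n−o_0 = (-4.0000,5.0000,4.0000)
cross product → J_v[:, 0] = (-5.0000,-4.0000,0.0000)
J_ω[:, 0] = z_0
entry J[1][0] = -4.0000

-4.000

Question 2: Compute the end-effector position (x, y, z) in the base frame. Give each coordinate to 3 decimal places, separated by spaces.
after link 1: o_1 = (-4.0000, 0.0000, 2.0000)
after link 2: o_2 = (-4.0000, 5.0000, 4.0000)

-4.000 5.000 4.000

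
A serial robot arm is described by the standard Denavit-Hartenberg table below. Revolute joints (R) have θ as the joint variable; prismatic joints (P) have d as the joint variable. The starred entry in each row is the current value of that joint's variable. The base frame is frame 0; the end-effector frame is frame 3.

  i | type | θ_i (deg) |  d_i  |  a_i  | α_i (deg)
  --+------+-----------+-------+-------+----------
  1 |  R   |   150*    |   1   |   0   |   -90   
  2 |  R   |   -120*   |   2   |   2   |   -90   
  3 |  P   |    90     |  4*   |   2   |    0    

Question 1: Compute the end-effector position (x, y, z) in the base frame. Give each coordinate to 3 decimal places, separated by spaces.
after link 1: o_1 = (0.0000, 0.0000, 1.0000)
after link 2: o_2 = (-0.1340, -2.2321, 2.7321)
after link 3: o_3 = (-2.1340, 1.2321, 4.7321)

-2.134 1.232 4.732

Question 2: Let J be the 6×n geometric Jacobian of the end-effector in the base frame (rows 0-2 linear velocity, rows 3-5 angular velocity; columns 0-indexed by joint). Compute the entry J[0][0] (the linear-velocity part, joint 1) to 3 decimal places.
-1.232

axis z_0 = ẑ; lever o_n−o_0 = (-2.1340,1.2321,4.7321)
cross product → J_v[:, 0] = (-1.2321,-2.1340,0.0000)
J_ω[:, 0] = z_0
entry J[0][0] = -1.2321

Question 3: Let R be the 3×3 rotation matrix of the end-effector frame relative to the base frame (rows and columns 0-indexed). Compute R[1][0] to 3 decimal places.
0.866

End-effector x-axis (col 0 of R) = (0.5000,0.8660,0.0000)
R[1][0] = 0.8660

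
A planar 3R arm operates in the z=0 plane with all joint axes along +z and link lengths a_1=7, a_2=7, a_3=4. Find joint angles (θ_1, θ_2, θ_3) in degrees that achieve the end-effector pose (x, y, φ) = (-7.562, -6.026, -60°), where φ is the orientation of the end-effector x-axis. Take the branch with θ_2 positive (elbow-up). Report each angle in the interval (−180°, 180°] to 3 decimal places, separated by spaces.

149.997 90.003 60.000

wrist centre = target − a_3·(cos φ, sin φ) = (-9.5620, -2.5619)
cos θ_2 = (97.9952−7²−7²)/(2·7·7) = -0.0000; θ_2 = 90.0028° (elbow-up)
β = atan2(-2.5619,-9.5620) = -165.0013°; ψ = atan2(7.0000,6.9997) = 45.0014°
θ_1 = β − ψ = -210.0027°
θ_3 = φ − θ_1 − θ_2 = 59.9999° (wrapped to (-180°,180°])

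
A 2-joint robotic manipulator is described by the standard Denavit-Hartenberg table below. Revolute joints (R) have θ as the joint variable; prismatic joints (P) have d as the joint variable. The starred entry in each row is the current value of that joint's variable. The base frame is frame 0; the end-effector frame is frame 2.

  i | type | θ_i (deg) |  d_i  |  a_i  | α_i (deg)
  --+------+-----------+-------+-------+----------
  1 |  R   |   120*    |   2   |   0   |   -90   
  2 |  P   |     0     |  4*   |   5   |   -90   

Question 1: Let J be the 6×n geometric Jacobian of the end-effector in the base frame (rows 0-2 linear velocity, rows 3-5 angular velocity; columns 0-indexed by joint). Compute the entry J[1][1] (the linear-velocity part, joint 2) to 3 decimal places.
-0.500

prismatic axis z_1 = (-0.8660,-0.5000,0.0000)
J_v[:, 1] = z_1; J_ω[:, 1] = (0,0,0)
entry J[1][1] = -0.5000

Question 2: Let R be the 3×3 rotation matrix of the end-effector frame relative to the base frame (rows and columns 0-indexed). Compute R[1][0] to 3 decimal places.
End-effector x-axis (col 0 of R) = (-0.5000,0.8660,0.0000)
R[1][0] = 0.8660

0.866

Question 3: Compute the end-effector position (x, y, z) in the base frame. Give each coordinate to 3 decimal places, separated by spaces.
-5.964 2.330 2.000

after link 1: o_1 = (0.0000, 0.0000, 2.0000)
after link 2: o_2 = (-5.9641, 2.3301, 2.0000)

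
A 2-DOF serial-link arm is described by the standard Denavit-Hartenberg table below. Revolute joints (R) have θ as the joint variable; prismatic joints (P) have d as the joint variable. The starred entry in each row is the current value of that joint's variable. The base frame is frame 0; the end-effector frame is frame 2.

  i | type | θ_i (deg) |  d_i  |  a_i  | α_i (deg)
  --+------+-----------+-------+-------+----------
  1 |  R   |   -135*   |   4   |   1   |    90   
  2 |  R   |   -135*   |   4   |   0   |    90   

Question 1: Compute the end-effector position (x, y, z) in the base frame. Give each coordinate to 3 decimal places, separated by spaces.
-3.536 2.121 4.000

after link 1: o_1 = (-0.7071, -0.7071, 4.0000)
after link 2: o_2 = (-3.5355, 2.1213, 4.0000)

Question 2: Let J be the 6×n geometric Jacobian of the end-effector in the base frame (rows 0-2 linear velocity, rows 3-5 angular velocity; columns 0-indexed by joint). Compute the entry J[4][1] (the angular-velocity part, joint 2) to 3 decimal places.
axis z_1 = (-0.7071,0.7071,0.0000); lever o_n−o_1 = (-2.8284,2.8284,0.0000)
cross product → J_v[:, 1] = (-0.0000,-0.0000,0.0000)
J_ω[:, 1] = z_1
entry J[4][1] = 0.7071

0.707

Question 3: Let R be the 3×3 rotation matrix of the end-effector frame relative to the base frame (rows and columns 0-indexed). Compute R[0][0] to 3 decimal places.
End-effector x-axis (col 0 of R) = (0.5000,0.5000,-0.7071)
R[0][0] = 0.5000

0.500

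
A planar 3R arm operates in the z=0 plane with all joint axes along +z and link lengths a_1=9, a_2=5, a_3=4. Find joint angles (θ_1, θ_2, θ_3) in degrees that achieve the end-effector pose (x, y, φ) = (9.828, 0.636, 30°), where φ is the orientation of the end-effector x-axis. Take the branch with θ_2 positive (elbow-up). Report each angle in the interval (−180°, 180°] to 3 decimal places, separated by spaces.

wrist centre = target − a_3·(cos φ, sin φ) = (6.3639, -1.3640)
cos θ_2 = (42.3597−9²−5²)/(2·9·5) = -0.7071; θ_2 = 135.0006° (elbow-up)
β = atan2(-1.3640,6.3639) = -12.0974°; ψ = atan2(3.5355,5.4644) = 32.9029°
θ_1 = β − ψ = -45.0004°
θ_3 = φ − θ_1 − θ_2 = -60.0003° (wrapped to (-180°,180°])

-45.000 135.001 -60.000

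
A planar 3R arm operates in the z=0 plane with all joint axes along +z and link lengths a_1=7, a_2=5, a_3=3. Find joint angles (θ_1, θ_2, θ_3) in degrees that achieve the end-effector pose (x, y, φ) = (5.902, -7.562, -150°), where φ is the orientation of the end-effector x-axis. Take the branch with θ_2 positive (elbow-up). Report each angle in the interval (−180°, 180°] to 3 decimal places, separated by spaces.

wrist centre = target − a_3·(cos φ, sin φ) = (8.5001, -6.0620)
cos θ_2 = (108.9991−7²−5²)/(2·7·5) = 0.5000; θ_2 = 60.0008° (elbow-up)
β = atan2(-6.0620,8.5001) = -35.4953°; ψ = atan2(4.3302,9.4999) = 24.5040°
θ_1 = β − ψ = -59.9993°
θ_3 = φ − θ_1 − θ_2 = -150.0015° (wrapped to (-180°,180°])

-59.999 60.001 -150.002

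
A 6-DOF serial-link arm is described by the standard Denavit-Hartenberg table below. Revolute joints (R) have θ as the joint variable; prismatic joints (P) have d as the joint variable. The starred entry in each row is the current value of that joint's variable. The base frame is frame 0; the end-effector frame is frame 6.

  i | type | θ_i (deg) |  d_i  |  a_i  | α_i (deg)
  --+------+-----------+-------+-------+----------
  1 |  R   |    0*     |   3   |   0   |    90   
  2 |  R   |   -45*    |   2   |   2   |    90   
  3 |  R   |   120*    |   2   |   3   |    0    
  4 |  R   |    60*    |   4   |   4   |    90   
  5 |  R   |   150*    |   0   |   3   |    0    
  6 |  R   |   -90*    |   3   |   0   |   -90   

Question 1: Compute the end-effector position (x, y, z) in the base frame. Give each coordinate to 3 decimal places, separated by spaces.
after link 1: o_1 = (0.0000, 0.0000, 3.0000)
after link 2: o_2 = (1.4142, -2.0000, 1.5858)
after link 3: o_3 = (-1.0607, -4.5981, 1.2322)
after link 4: o_4 = (-6.7175, -4.5981, 1.2322)
after link 5: o_5 = (-5.9411, -4.5981, -1.6655)
after link 6: o_6 = (-5.9411, -7.5981, -1.6655)

-5.941 -7.598 -1.666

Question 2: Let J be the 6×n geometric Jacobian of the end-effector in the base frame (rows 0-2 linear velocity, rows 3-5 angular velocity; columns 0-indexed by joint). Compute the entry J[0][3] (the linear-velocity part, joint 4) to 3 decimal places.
axis z_3 = (-0.7071,-0.0000,-0.7071); lever o_n−o_3 = (-4.8804,-3.0000,-2.8978)
cross product → J_v[:, 3] = (-2.1213,1.4019,2.1213)
J_ω[:, 3] = z_3
entry J[0][3] = -2.1213

-2.121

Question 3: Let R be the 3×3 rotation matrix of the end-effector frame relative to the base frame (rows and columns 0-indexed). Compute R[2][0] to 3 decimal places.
-0.259

End-effector x-axis (col 0 of R) = (-0.9659,-0.0000,-0.2588)
R[2][0] = -0.2588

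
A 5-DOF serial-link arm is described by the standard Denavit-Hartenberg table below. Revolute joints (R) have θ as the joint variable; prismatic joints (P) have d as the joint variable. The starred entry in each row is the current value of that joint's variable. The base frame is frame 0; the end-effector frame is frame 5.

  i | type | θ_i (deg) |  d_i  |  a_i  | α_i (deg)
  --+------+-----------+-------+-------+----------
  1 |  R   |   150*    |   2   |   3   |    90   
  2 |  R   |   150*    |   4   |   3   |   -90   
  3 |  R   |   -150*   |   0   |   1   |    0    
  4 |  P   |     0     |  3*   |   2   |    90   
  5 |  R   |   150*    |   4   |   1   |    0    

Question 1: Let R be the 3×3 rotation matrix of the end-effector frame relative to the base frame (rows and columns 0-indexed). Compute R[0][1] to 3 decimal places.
End-effector y-axis (col 1 of R) = (-0.1752,-0.1875,0.9665)
R[0][1] = -0.1752

-0.175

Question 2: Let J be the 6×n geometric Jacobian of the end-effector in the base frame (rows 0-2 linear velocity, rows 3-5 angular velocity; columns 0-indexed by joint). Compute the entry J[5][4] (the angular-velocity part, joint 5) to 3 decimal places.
axis z_4 = (-0.8080,-0.5335,-0.2500); lever o_n−o_4 = (-2.6696,-2.9587,-1.0580)
cross product → J_v[:, 4] = (-0.1752,-0.1875,0.9665)
J_ω[:, 4] = z_4
entry J[5][4] = -0.2500

-0.250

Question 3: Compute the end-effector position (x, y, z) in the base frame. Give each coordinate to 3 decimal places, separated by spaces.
after link 1: o_1 = (-2.5981, 1.5000, 2.0000)
after link 2: o_2 = (1.6519, 3.6651, 3.5000)
after link 3: o_3 = (1.2524, 4.4731, 3.0670)
after link 4: o_4 = (1.7524, 5.3391, -0.3971)
after link 5: o_5 = (-0.9171, 2.3804, -1.4551)

-0.917 2.380 -1.455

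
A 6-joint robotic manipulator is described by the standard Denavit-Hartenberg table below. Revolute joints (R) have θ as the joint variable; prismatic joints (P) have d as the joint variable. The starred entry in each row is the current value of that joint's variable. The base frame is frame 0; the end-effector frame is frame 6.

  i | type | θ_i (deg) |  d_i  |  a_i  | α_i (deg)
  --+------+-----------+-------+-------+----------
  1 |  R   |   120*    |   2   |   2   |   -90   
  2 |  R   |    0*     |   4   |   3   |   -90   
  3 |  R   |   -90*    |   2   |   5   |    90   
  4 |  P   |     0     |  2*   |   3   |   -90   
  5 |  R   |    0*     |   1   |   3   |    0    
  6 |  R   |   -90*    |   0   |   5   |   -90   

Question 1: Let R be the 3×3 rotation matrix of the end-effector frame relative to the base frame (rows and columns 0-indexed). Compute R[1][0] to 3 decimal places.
End-effector x-axis (col 0 of R) = (0.5000,-0.8660,0.0000)
R[1][0] = -0.8660

-0.866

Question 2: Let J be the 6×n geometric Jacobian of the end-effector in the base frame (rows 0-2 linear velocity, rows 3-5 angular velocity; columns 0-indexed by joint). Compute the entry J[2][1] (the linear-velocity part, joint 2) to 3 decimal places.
4.000

axis z_1 = (-0.8660,-0.5000,0.0000); lever o_n−o_1 = (-10.9904,-10.9641,-3.0000)
cross product → J_v[:, 1] = (1.5000,-2.5981,4.0000)
J_ω[:, 1] = z_1
entry J[2][1] = 4.0000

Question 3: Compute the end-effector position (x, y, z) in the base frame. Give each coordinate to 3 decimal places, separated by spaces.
after link 1: o_1 = (-1.0000, 1.7321, 2.0000)
after link 2: o_2 = (-5.9641, 2.3301, 2.0000)
after link 3: o_3 = (-10.2942, -0.1699, 0.0000)
after link 4: o_4 = (-11.8923, -3.4019, 0.0000)
after link 5: o_5 = (-14.4904, -4.9019, -1.0000)
after link 6: o_6 = (-11.9904, -9.2321, -1.0000)

-11.990 -9.232 -1.000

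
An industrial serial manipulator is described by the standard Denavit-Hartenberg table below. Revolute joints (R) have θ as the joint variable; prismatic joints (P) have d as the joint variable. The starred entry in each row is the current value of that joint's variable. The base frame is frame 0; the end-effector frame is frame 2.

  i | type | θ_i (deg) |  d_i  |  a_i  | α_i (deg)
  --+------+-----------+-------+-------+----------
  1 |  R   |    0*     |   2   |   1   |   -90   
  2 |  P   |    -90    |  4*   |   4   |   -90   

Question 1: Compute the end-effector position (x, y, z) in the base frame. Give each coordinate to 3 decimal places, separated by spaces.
1.000 4.000 6.000

after link 1: o_1 = (1.0000, 0.0000, 2.0000)
after link 2: o_2 = (1.0000, 4.0000, 6.0000)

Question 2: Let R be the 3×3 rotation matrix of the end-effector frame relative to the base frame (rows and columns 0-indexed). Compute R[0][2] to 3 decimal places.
End-effector z-axis (col 2 of R) = (1.0000,0.0000,-0.0000)
R[0][2] = 1.0000

1.000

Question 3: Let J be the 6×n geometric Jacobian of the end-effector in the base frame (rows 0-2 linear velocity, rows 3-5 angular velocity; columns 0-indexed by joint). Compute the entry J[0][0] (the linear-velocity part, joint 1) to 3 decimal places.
-4.000

axis z_0 = ẑ; lever o_n−o_0 = (1.0000,4.0000,6.0000)
cross product → J_v[:, 0] = (-4.0000,1.0000,0.0000)
J_ω[:, 0] = z_0
entry J[0][0] = -4.0000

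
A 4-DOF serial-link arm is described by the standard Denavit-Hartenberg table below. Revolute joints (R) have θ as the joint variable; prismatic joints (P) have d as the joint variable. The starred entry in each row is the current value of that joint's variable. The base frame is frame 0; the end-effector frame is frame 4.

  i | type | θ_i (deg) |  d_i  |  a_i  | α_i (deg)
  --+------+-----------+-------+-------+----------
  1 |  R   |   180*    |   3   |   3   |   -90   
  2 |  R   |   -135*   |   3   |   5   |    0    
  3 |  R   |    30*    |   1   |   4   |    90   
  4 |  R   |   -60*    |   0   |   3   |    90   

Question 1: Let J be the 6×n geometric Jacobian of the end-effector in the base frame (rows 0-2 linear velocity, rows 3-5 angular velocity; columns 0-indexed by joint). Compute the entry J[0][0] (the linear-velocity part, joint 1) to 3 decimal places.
1.402

axis z_0 = ẑ; lever o_n−o_0 = (1.9590,-1.4019,11.8481)
cross product → J_v[:, 0] = (1.4019,1.9590,-0.0000)
J_ω[:, 0] = z_0
entry J[0][0] = 1.4019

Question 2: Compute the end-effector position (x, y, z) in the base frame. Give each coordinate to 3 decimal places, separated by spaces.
1.959 -1.402 11.848

after link 1: o_1 = (-3.0000, 0.0000, 3.0000)
after link 2: o_2 = (0.5355, -3.0000, 6.5355)
after link 3: o_3 = (1.5708, -4.0000, 10.3992)
after link 4: o_4 = (1.9590, -1.4019, 11.8481)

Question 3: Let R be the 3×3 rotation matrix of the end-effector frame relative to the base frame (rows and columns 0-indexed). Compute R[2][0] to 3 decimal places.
0.483

End-effector x-axis (col 0 of R) = (0.1294,0.8660,0.4830)
R[2][0] = 0.4830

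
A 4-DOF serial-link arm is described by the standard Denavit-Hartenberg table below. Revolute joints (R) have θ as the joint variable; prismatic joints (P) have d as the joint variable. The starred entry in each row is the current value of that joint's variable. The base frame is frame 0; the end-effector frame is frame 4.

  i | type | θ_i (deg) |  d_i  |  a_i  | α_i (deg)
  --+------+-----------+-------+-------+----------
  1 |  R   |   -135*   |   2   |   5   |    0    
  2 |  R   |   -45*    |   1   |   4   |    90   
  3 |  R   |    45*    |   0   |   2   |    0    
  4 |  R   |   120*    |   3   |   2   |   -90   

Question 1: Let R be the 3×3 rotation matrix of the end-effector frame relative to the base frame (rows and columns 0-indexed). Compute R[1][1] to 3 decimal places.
-1.000

End-effector y-axis (col 1 of R) = (0.0000,-1.0000,-0.0000)
R[1][1] = -1.0000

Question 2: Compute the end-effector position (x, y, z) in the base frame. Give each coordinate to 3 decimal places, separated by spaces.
-7.018 -0.536 4.932

after link 1: o_1 = (-3.5355, -3.5355, 2.0000)
after link 2: o_2 = (-7.5355, -3.5355, 3.0000)
after link 3: o_3 = (-8.9497, -3.5355, 4.4142)
after link 4: o_4 = (-7.0179, -0.5355, 4.9319)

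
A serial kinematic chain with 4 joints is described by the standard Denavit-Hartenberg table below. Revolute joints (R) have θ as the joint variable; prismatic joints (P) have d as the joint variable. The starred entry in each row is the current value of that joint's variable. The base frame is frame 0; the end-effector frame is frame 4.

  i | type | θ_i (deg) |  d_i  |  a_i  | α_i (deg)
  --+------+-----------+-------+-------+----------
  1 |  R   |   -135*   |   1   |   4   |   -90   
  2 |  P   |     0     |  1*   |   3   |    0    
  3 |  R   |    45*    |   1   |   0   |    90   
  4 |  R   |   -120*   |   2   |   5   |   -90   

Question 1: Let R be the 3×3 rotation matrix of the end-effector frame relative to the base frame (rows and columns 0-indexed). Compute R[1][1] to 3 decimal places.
End-effector y-axis (col 1 of R) = (0.5000,0.5000,-0.7071)
R[1][1] = 0.5000

0.500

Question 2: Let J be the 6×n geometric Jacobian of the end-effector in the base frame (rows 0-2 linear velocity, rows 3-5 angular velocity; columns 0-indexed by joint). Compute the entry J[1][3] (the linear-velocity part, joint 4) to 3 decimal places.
axis z_3 = (-0.5000,-0.5000,0.7071); lever o_n−o_3 = (-2.8119,3.3119,3.1820)
cross product → J_v[:, 3] = (-3.9328,-0.3973,-3.0619)
J_ω[:, 3] = z_3
entry J[1][3] = -0.3973

-0.397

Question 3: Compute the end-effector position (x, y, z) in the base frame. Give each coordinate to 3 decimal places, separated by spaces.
-6.347 -3.052 4.182

after link 1: o_1 = (-2.8284, -2.8284, 1.0000)
after link 2: o_2 = (-4.2426, -5.6569, 1.0000)
after link 3: o_3 = (-3.5355, -6.3640, 1.0000)
after link 4: o_4 = (-6.3474, -3.0521, 4.1820)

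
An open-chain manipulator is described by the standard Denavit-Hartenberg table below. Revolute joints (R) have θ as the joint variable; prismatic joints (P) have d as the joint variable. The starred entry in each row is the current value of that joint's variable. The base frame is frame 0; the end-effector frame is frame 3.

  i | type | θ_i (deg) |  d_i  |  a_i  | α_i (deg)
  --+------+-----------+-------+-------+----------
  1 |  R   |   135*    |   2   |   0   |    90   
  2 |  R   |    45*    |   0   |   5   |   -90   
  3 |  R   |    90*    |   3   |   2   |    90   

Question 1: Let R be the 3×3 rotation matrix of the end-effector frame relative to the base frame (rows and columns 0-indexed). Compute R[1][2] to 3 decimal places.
End-effector z-axis (col 2 of R) = (-0.5000,0.5000,0.7071)
R[1][2] = 0.5000

0.500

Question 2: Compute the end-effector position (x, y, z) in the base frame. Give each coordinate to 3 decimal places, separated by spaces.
-2.414 -0.414 7.657

after link 1: o_1 = (0.0000, 0.0000, 2.0000)
after link 2: o_2 = (-2.5000, 2.5000, 5.5355)
after link 3: o_3 = (-2.4142, -0.4142, 7.6569)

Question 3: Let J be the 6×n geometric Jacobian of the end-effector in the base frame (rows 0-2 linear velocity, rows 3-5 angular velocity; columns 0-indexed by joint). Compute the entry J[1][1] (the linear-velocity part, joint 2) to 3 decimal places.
axis z_1 = (0.7071,0.7071,0.0000); lever o_n−o_1 = (-2.4142,-0.4142,5.6569)
cross product → J_v[:, 1] = (4.0000,-4.0000,1.4142)
J_ω[:, 1] = z_1
entry J[1][1] = -4.0000

-4.000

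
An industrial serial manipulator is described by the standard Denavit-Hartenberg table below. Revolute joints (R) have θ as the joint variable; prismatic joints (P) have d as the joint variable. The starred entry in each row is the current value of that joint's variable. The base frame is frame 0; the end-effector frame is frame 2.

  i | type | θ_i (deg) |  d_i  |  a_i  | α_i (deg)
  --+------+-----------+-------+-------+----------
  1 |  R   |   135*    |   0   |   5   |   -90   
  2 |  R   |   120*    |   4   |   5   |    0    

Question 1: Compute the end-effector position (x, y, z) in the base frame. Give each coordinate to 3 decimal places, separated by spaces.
-4.596 -1.061 -4.330

after link 1: o_1 = (-3.5355, 3.5355, 0.0000)
after link 2: o_2 = (-4.5962, -1.0607, -4.3301)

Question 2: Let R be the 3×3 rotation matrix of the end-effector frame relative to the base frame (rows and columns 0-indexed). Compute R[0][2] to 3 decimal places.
-0.707

End-effector z-axis (col 2 of R) = (-0.7071,-0.7071,0.0000)
R[0][2] = -0.7071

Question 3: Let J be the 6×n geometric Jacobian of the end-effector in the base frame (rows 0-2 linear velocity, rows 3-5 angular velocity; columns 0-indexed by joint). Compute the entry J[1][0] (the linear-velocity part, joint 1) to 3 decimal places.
-4.596

axis z_0 = ẑ; lever o_n−o_0 = (-4.5962,-1.0607,-4.3301)
cross product → J_v[:, 0] = (1.0607,-4.5962,0.0000)
J_ω[:, 0] = z_0
entry J[1][0] = -4.5962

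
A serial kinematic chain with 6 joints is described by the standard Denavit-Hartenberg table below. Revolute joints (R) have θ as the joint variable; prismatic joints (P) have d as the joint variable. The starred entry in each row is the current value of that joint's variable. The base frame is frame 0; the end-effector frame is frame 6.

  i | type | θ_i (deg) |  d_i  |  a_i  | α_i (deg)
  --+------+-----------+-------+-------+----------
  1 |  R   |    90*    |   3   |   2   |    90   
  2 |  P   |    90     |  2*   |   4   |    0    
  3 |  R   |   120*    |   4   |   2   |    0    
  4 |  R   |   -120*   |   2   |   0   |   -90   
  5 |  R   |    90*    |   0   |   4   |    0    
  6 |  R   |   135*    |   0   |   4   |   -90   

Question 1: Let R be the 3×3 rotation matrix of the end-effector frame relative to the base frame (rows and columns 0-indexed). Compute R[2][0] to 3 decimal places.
-0.707

End-effector x-axis (col 0 of R) = (0.7071,-0.0000,-0.7071)
R[2][0] = -0.7071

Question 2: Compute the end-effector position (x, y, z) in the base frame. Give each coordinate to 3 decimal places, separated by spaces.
after link 1: o_1 = (0.0000, 2.0000, 3.0000)
after link 2: o_2 = (2.0000, 2.0000, 7.0000)
after link 3: o_3 = (6.0000, 0.2679, 6.0000)
after link 4: o_4 = (8.0000, 0.2679, 6.0000)
after link 5: o_5 = (4.0000, 0.2679, 6.0000)
after link 6: o_6 = (6.8284, 0.2679, 3.1716)

6.828 0.268 3.172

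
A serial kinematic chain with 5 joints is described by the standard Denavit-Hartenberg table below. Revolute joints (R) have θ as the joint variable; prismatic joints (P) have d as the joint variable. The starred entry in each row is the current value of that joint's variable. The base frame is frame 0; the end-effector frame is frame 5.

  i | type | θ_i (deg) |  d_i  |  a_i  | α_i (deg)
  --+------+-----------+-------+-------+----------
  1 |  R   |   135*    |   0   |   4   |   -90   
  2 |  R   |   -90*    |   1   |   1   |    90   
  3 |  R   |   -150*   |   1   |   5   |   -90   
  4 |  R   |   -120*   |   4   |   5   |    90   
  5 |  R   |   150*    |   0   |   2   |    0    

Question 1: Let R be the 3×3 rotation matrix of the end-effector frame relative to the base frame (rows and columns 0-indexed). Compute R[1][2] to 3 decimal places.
0.047

End-effector z-axis (col 2 of R) = (-0.6597,0.0474,0.7500)
R[1][2] = 0.0474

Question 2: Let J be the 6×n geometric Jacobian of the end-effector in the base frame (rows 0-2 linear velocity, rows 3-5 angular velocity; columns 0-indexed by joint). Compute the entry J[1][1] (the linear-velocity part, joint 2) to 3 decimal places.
axis z_1 = (-0.7071,-0.7071,0.0000); lever o_n−o_1 = (6.2531,0.8365,0.5849)
cross product → J_v[:, 1] = (-0.4136,0.4136,3.8301)
J_ω[:, 1] = z_1
entry J[1][1] = 0.4136

0.414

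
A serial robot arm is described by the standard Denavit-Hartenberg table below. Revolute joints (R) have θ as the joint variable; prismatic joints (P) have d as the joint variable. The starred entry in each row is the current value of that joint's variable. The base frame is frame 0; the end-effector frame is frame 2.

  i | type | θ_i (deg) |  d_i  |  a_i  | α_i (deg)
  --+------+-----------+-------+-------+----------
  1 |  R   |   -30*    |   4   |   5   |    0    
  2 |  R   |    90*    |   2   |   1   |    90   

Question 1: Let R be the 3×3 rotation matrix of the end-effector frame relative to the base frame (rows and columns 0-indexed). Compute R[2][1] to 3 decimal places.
1.000

End-effector y-axis (col 1 of R) = (-0.0000,0.0000,1.0000)
R[2][1] = 1.0000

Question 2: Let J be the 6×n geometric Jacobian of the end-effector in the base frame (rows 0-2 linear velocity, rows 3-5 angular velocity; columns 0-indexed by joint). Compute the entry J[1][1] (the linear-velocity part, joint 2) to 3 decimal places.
axis z_1 = (0.0000,0.0000,1.0000); lever o_n−o_1 = (0.5000,0.8660,2.0000)
cross product → J_v[:, 1] = (-0.8660,0.5000,0.0000)
J_ω[:, 1] = z_1
entry J[1][1] = 0.5000

0.500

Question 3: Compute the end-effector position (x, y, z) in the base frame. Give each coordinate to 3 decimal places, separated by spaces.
after link 1: o_1 = (4.3301, -2.5000, 4.0000)
after link 2: o_2 = (4.8301, -1.6340, 6.0000)

4.830 -1.634 6.000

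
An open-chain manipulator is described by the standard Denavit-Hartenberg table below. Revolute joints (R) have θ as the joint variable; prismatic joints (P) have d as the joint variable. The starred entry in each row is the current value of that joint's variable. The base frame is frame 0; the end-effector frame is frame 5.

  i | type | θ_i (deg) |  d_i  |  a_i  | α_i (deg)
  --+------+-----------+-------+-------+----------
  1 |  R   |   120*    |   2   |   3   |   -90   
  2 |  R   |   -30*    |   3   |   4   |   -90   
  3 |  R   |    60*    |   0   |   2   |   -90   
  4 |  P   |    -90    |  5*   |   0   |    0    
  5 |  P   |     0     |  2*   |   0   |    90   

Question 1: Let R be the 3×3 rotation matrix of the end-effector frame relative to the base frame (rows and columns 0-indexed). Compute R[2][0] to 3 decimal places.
-0.866

End-effector x-axis (col 0 of R) = (-0.2500,0.4330,-0.8660)
R[2][0] = -0.8660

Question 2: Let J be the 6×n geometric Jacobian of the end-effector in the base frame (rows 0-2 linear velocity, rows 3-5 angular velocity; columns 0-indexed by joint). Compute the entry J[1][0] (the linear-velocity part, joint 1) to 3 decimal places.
0.893

axis z_0 = ẑ; lever o_n−o_0 = (0.8929,2.9175,1.4689)
cross product → J_v[:, 0] = (-2.9175,0.8929,0.0000)
J_ω[:, 0] = z_0
entry J[1][0] = 0.8929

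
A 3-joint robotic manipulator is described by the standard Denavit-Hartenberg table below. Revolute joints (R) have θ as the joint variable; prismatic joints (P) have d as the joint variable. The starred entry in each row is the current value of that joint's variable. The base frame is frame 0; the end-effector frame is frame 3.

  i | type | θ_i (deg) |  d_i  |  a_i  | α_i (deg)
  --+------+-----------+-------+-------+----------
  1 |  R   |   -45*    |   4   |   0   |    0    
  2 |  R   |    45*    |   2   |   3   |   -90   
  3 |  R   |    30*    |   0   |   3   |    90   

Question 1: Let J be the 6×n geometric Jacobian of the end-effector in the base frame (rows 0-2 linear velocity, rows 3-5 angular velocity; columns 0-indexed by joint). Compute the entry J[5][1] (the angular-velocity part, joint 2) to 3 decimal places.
axis z_1 = (0.0000,0.0000,1.0000); lever o_n−o_1 = (5.5981,0.0000,0.5000)
cross product → J_v[:, 1] = (-0.0000,5.5981,0.0000)
J_ω[:, 1] = z_1
entry J[5][1] = 1.0000

1.000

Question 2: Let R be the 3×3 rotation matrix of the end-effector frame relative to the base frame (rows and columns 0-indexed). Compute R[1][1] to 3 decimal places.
End-effector y-axis (col 1 of R) = (-0.0000,1.0000,0.0000)
R[1][1] = 1.0000

1.000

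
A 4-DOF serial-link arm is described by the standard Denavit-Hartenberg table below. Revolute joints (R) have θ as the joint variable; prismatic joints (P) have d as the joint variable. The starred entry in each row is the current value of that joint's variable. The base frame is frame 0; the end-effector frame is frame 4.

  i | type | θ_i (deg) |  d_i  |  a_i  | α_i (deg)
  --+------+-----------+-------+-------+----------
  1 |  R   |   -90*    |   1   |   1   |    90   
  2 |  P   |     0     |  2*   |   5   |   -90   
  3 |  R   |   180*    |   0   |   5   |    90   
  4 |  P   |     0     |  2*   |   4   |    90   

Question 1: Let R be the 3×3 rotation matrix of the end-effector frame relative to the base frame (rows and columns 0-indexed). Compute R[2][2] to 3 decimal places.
-1.000

End-effector z-axis (col 2 of R) = (0.0000,-0.0000,-1.0000)
R[2][2] = -1.0000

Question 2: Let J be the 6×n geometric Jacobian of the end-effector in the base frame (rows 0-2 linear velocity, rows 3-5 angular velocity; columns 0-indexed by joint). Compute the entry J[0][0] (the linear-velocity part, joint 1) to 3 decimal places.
axis z_0 = ẑ; lever o_n−o_0 = (0.0000,3.0000,1.0000)
cross product → J_v[:, 0] = (-3.0000,0.0000,0.0000)
J_ω[:, 0] = z_0
entry J[0][0] = -3.0000

-3.000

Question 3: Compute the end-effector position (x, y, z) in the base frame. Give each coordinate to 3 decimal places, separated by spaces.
0.000 3.000 1.000

after link 1: o_1 = (0.0000, -1.0000, 1.0000)
after link 2: o_2 = (-2.0000, -6.0000, 1.0000)
after link 3: o_3 = (-2.0000, -1.0000, 1.0000)
after link 4: o_4 = (0.0000, 3.0000, 1.0000)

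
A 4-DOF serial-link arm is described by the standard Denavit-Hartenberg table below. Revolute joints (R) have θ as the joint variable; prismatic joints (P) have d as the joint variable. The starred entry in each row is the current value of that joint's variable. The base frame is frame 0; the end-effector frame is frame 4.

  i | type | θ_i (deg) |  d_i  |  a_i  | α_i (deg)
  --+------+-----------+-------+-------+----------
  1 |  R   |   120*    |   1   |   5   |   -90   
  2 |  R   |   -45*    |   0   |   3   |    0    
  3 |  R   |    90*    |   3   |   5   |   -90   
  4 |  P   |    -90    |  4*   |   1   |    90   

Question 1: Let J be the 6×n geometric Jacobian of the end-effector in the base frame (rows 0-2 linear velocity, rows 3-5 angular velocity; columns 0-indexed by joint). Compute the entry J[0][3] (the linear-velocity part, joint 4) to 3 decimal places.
0.354

prismatic axis z_3 = (0.3536,-0.6124,-0.7071)
J_v[:, 3] = z_3; J_ω[:, 3] = (0,0,0)
entry J[0][3] = 0.3536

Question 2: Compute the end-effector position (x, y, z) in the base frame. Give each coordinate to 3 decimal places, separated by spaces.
-7.378 4.780 -3.243

after link 1: o_1 = (-2.5000, 4.3301, 1.0000)
after link 2: o_2 = (-3.5607, 6.1672, 3.1213)
after link 3: o_3 = (-7.9265, 7.7291, -0.4142)
after link 4: o_4 = (-7.3783, 4.7796, -3.2426)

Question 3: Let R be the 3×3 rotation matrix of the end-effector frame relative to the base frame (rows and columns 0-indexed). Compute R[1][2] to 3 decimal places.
-0.612

End-effector z-axis (col 2 of R) = (0.3536,-0.6124,0.7071)
R[1][2] = -0.6124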